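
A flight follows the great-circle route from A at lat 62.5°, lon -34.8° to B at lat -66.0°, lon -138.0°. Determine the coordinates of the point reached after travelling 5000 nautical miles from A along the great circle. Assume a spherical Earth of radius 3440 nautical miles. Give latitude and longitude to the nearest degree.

Convert each endpoint to a unit vector on the sphere (x = cos φ cos λ, y = cos φ sin λ, z = sin φ).
The central angle between the endpoints is δ = arccos(p₁·p₂) ≈ 2.593 rad (148.6°). The total great-circle distance is δ·R ≈ 2.593 × 3440 ≈ 8920 nmi, so the target fraction is f = 5000/8920 ≈ 0.561.
Interpolate at f ≈ 0.561 with slerp weights a = sin((1−f)δ)/sin δ ≈ 1.742, b = sin(fδ)/sin δ ≈ 1.904.
p = a·p₁ + b·p₂ ≈ (0.085, -0.977, -0.195); φ = arcsin(p_z) ≈ -11.22°, λ = atan2(p_y, p_x) ≈ -85.04°.

≈ lat -11°, lon -85°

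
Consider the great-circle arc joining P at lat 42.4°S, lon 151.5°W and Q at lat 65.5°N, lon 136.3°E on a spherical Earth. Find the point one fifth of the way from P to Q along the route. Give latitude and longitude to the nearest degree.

≈ lat 20°S, lon 163°W

The haversine formula gives a central angle δ ≈ 2.118 rad (121.3°) between the endpoints.
Interpolate at f = 1/5 with slerp weights a = sin((1−f)δ)/sin δ ≈ 1.162, b = sin(fδ)/sin δ ≈ 0.481.
p = a·p₁ + b·p₂ ≈ (-0.898, -0.272, -0.346); φ = arcsin(p_z) ≈ -20.22°, λ = atan2(p_y, p_x) ≈ -163.18°.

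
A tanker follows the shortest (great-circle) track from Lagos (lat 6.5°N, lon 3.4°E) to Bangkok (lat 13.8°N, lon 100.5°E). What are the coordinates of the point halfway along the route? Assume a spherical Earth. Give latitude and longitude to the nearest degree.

≈ lat 15°N, lon 51°E

Convert each endpoint to a unit vector on the sphere (x = cos φ cos λ, y = cos φ sin λ, z = sin φ).
The central angle between the endpoints is δ = arccos(p₁·p₂) ≈ 1.663 rad (95.3°).
Interpolate at f = 1/2 with slerp weights a = sin((1−f)δ)/sin δ ≈ 0.742, b = sin(fδ)/sin δ ≈ 0.742.
p = a·p₁ + b·p₂ ≈ (0.605, 0.752, 0.261); φ = arcsin(p_z) ≈ 15.13°, λ = atan2(p_y, p_x) ≈ 51.21°.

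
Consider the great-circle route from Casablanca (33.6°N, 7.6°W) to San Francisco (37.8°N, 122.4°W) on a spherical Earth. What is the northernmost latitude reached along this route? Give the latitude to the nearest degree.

≈ 53°N

The great circle lies in the plane with unit normal n̂ = (p₁ × p₂)/|p₁ × p₂|.
Here n̂_z ≈ -0.599; the vertex latitude is φ_max = arccos|n̂_z| ≈ 53.2°.
Check via Clairaut: cos φ_max = |cos φ₁| · sin C = cos(33.6°)·sin(45.9°) ≈ 0.599, again giving ≈ 53.2°.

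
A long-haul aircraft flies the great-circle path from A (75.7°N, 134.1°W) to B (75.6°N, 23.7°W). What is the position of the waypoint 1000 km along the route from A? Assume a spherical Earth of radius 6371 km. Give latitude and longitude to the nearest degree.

≈ (81°N, 97°W)

Write both endpoints as unit vectors p₁, p₂ with components (cos φ cos λ, cos φ sin λ, sin φ).
The central angle between the endpoints is δ = arccos(p₁·p₂) ≈ 0.410 rad (23.5°). The total great-circle distance is δ·R ≈ 0.410 × 6371 ≈ 2611 km, so the target fraction is f = 1000/2611 ≈ 0.383.
Interpolate at f ≈ 0.383 with slerp weights a = sin((1−f)δ)/sin δ ≈ 0.628, b = sin(fδ)/sin δ ≈ 0.392.
p = a·p₁ + b·p₂ ≈ (-0.019, -0.151, 0.988); φ = arcsin(p_z) ≈ 81.27°, λ = atan2(p_y, p_x) ≈ -97.05°.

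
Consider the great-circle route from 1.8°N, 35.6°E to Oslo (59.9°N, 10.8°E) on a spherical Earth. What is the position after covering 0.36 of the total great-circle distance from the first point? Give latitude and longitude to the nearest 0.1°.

≈ 23.1°N, 30.0°E

Write both endpoints as unit vectors p₁, p₂ with components (cos φ cos λ, cos φ sin λ, sin φ).
The central angle between the endpoints is δ = arccos(p₁·p₂) ≈ 1.068 rad (61.2°).
Interpolate at f = 0.36 with slerp weights a = sin((1−f)δ)/sin δ ≈ 0.721, b = sin(fδ)/sin δ ≈ 0.428.
p = a·p₁ + b·p₂ ≈ (0.797, 0.460, 0.393); φ = arcsin(p_z) ≈ 23.14°, λ = atan2(p_y, p_x) ≈ 29.98°.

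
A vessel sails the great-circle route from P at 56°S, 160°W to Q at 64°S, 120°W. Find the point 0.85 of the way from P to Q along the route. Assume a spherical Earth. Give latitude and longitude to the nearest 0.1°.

≈ 63.6°S, 127.1°W

The haversine formula gives a central angle δ ≈ 0.368 rad (21.1°) between the endpoints.
Interpolate at f = 0.85 with slerp weights a = sin((1−f)δ)/sin δ ≈ 0.153, b = sin(fδ)/sin δ ≈ 0.855.
p = a·p₁ + b·p₂ ≈ (-0.268, -0.354, -0.896); φ = arcsin(p_z) ≈ -63.63°, λ = atan2(p_y, p_x) ≈ -127.13°.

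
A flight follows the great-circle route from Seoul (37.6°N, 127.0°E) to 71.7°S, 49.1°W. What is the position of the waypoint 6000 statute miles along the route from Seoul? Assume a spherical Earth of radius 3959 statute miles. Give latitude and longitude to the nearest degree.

Write both endpoints as unit vectors p₁, p₂ with components (cos φ cos λ, cos φ sin λ, sin φ).
The central angle between the endpoints is δ = arccos(p₁·p₂) ≈ 2.545 rad (145.8°). The total great-circle distance is δ·R ≈ 2.545 × 3959 ≈ 10077 mi, so the target fraction is f = 6000/10077 ≈ 0.595.
Interpolate at f ≈ 0.595 with slerp weights a = sin((1−f)δ)/sin δ ≈ 1.527, b = sin(fδ)/sin δ ≈ 1.778.
p = a·p₁ + b·p₂ ≈ (-0.362, 0.544, -0.757); φ = arcsin(p_z) ≈ -49.18°, λ = atan2(p_y, p_x) ≈ 123.67°.

≈ 49°S, 124°E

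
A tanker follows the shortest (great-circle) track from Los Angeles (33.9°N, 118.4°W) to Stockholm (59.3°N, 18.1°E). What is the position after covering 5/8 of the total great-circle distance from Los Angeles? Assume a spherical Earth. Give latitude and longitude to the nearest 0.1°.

≈ 72.3°N, 54.4°W

Write both endpoints as unit vectors p₁, p₂ with components (cos φ cos λ, cos φ sin λ, sin φ).
The central angle between the endpoints is δ = arccos(p₁·p₂) ≈ 1.398 rad (80.1°).
Interpolate at f = 5/8 with slerp weights a = sin((1−f)δ)/sin δ ≈ 0.508, b = sin(fδ)/sin δ ≈ 0.778.
p = a·p₁ + b·p₂ ≈ (0.177, -0.248, 0.953); φ = arcsin(p_z) ≈ 72.28°, λ = atan2(p_y, p_x) ≈ -54.41°.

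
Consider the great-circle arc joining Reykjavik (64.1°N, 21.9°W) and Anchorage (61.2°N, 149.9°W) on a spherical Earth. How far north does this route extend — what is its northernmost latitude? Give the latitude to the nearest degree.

The great circle lies in the plane with unit normal n̂ = (p₁ × p₂)/|p₁ × p₂|.
Here n̂_z ≈ -0.220; the vertex latitude is φ_max = arccos|n̂_z| ≈ 77.3°.

≈ 77°N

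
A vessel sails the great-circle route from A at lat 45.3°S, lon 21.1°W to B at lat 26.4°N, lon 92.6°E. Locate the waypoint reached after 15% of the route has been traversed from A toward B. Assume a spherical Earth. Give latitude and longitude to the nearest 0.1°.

≈ lat 41.1°S, lon 4.0°E

Convert each endpoint to a unit vector on the sphere (x = cos φ cos λ, y = cos φ sin λ, z = sin φ).
The central angle between the endpoints is δ = arccos(p₁·p₂) ≈ 2.176 rad (124.7°).
Interpolate at f = 0.15 with slerp weights a = sin((1−f)δ)/sin δ ≈ 1.169, b = sin(fδ)/sin δ ≈ 0.390.
p = a·p₁ + b·p₂ ≈ (0.751, 0.053, -0.658); φ = arcsin(p_z) ≈ -41.12°, λ = atan2(p_y, p_x) ≈ 4.03°.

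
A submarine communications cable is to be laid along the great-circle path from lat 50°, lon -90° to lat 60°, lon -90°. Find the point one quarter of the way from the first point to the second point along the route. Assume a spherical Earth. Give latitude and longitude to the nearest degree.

Write both endpoints as unit vectors p₁, p₂ with components (cos φ cos λ, cos φ sin λ, sin φ).
The central angle between the endpoints is δ = arccos(p₁·p₂) ≈ 0.175 rad (10.0°).
Interpolate at f = 1/4 with slerp weights a = sin((1−f)δ)/sin δ ≈ 0.752, b = sin(fδ)/sin δ ≈ 0.251.
p = a·p₁ + b·p₂ ≈ (0.000, -0.609, 0.793); φ = arcsin(p_z) ≈ 52.50°, λ = atan2(p_y, p_x) ≈ -90.00°.

≈ lat 52°, lon -90°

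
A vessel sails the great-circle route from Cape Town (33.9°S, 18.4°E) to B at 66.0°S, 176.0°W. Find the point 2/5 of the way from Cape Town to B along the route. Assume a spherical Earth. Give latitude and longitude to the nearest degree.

Convert each endpoint to a unit vector on the sphere (x = cos φ cos λ, y = cos φ sin λ, z = sin φ).
The central angle between the endpoints is δ = arccos(p₁·p₂) ≈ 1.387 rad (79.5°).
Interpolate at f = 2/5 with slerp weights a = sin((1−f)δ)/sin δ ≈ 0.752, b = sin(fδ)/sin δ ≈ 0.536.
p = a·p₁ + b·p₂ ≈ (0.375, 0.182, -0.909); φ = arcsin(p_z) ≈ -65.37°, λ = atan2(p_y, p_x) ≈ 25.87°.

≈ 65°S, 26°E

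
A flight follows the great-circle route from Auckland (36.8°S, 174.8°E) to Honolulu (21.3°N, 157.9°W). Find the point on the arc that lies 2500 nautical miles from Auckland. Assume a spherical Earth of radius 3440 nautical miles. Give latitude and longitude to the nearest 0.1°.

≈ (1.1°N, 166.7°W)

From cos δ = sin φ₁ sin φ₂ + cos φ₁ cos φ₂ cos Δλ, the central angle is δ ≈ 1.109 rad (63.6°). The total great-circle distance is δ·R ≈ 1.109 × 3440 ≈ 3816 nmi, so the target fraction is f = 2500/3816 ≈ 0.655.
Interpolate at f ≈ 0.655 with slerp weights a = sin((1−f)δ)/sin δ ≈ 0.417, b = sin(fδ)/sin δ ≈ 0.742.
p = a·p₁ + b·p₂ ≈ (-0.973, -0.230, 0.020); φ = arcsin(p_z) ≈ 1.14°, λ = atan2(p_y, p_x) ≈ -166.71°.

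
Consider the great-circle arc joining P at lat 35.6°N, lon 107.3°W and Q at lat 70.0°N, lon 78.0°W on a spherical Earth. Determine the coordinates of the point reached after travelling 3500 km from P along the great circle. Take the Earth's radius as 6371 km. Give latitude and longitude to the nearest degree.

Write both endpoints as unit vectors p₁, p₂ with components (cos φ cos λ, cos φ sin λ, sin φ).
The central angle between the endpoints is δ = arccos(p₁·p₂) ≈ 0.661 rad (37.9°). The total great-circle distance is δ·R ≈ 0.661 × 6371 ≈ 4210 km, so the target fraction is f = 3500/4210 ≈ 0.831.
Interpolate at f ≈ 0.831 with slerp weights a = sin((1−f)δ)/sin δ ≈ 0.181, b = sin(fδ)/sin δ ≈ 0.851.
p = a·p₁ + b·p₂ ≈ (0.017, -0.425, 0.905); φ = arcsin(p_z) ≈ 64.81°, λ = atan2(p_y, p_x) ≈ -87.75°.

≈ lat 65°N, lon 88°W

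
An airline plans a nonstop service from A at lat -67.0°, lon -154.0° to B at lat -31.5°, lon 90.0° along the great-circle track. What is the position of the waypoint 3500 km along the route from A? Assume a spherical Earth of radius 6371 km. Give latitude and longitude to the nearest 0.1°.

Convert each endpoint to a unit vector on the sphere (x = cos φ cos λ, y = cos φ sin λ, z = sin φ).
The central angle between the endpoints is δ = arccos(p₁·p₂) ≈ 1.229 rad (70.4°). The total great-circle distance is δ·R ≈ 1.229 × 6371 ≈ 7832 km, so the target fraction is f = 3500/7832 ≈ 0.447.
Interpolate at f ≈ 0.447 with slerp weights a = sin((1−f)δ)/sin δ ≈ 0.667, b = sin(fδ)/sin δ ≈ 0.554.
p = a·p₁ + b·p₂ ≈ (-0.234, 0.358, -0.904); φ = arcsin(p_z) ≈ -64.66°, λ = atan2(p_y, p_x) ≈ 123.19°.

≈ lat -64.7°, lon 123.2°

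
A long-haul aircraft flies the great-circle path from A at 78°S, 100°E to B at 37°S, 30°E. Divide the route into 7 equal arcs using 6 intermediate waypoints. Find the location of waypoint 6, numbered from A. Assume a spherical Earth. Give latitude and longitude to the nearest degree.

From cos δ = sin φ₁ sin φ₂ + cos φ₁ cos φ₂ cos Δλ, the central angle is δ ≈ 0.869 rad (49.8°).
Interpolate at f = 6/7 with slerp weights a = sin((1−f)δ)/sin δ ≈ 0.162, b = sin(fδ)/sin δ ≈ 0.888.
p = a·p₁ + b·p₂ ≈ (0.608, 0.388, -0.693); φ = arcsin(p_z) ≈ -43.85°, λ = atan2(p_y, p_x) ≈ 32.52°.

≈ 44°S, 33°E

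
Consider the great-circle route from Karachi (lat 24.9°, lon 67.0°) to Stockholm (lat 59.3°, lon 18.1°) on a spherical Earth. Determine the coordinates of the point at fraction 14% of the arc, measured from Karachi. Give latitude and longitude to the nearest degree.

From cos δ = sin φ₁ sin φ₂ + cos φ₁ cos φ₂ cos Δλ, the central angle is δ ≈ 0.841 rad (48.2°).
Interpolate at f = 0.14 with slerp weights a = sin((1−f)δ)/sin δ ≈ 0.888, b = sin(fδ)/sin δ ≈ 0.158.
p = a·p₁ + b·p₂ ≈ (0.391, 0.766, 0.509); φ = arcsin(p_z) ≈ 30.63°, λ = atan2(p_y, p_x) ≈ 62.96°.

≈ lat 31°, lon 63°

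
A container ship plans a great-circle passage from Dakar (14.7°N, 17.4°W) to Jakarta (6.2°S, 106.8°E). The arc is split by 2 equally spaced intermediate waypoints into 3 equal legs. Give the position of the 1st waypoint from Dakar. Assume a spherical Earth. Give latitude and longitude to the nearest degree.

≈ 13°N, 25°E

Write both endpoints as unit vectors p₁, p₂ with components (cos φ cos λ, cos φ sin λ, sin φ).
The central angle between the endpoints is δ = arccos(p₁·p₂) ≈ 2.175 rad (124.6°).
Interpolate at f = 1/3 with slerp weights a = sin((1−f)δ)/sin δ ≈ 1.206, b = sin(fδ)/sin δ ≈ 0.806.
p = a·p₁ + b·p₂ ≈ (0.882, 0.418, 0.219); φ = arcsin(p_z) ≈ 12.65°, λ = atan2(p_y, p_x) ≈ 25.36°.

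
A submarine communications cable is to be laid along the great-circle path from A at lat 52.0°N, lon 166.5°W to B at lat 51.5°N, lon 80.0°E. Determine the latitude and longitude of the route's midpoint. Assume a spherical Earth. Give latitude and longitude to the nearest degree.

Write both endpoints as unit vectors p₁, p₂ with components (cos φ cos λ, cos φ sin λ, sin φ).
The central angle between the endpoints is δ = arccos(p₁·p₂) ≈ 1.088 rad (62.4°).
Interpolate at f = 1/2 with slerp weights a = sin((1−f)δ)/sin δ ≈ 0.584, b = sin(fδ)/sin δ ≈ 0.584.
p = a·p₁ + b·p₂ ≈ (-0.287, 0.274, 0.918); φ = arcsin(p_z) ≈ 66.62°, λ = atan2(p_y, p_x) ≈ 136.27°.

≈ lat 67°N, lon 136°E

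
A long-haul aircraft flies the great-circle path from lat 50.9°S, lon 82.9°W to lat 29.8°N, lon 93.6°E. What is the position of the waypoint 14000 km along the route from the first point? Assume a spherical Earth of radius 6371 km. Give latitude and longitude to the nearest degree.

≈ lat 3°S, lon 90°E

The haversine formula gives a central angle δ ≈ 2.771 rad (158.7°) between the endpoints. The total great-circle distance is δ·R ≈ 2.771 × 6371 ≈ 17651 km, so the target fraction is f = 14000/17651 ≈ 0.793.
Interpolate at f ≈ 0.793 with slerp weights a = sin((1−f)δ)/sin δ ≈ 1.495, b = sin(fδ)/sin δ ≈ 2.234.
p = a·p₁ + b·p₂ ≈ (-0.005, 0.999, -0.050); φ = arcsin(p_z) ≈ -2.88°, λ = atan2(p_y, p_x) ≈ 90.30°.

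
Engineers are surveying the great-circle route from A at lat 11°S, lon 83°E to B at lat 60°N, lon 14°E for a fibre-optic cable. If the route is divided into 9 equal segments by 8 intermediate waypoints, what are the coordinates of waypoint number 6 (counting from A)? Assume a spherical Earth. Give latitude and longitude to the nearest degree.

The haversine formula gives a central angle δ ≈ 1.560 rad (89.4°) between the endpoints.
Interpolate at f = 6/9 with slerp weights a = sin((1−f)δ)/sin δ ≈ 0.497, b = sin(fδ)/sin δ ≈ 0.863.
p = a·p₁ + b·p₂ ≈ (0.478, 0.589, 0.652); φ = arcsin(p_z) ≈ 40.70°, λ = atan2(p_y, p_x) ≈ 50.92°.

≈ lat 41°N, lon 51°E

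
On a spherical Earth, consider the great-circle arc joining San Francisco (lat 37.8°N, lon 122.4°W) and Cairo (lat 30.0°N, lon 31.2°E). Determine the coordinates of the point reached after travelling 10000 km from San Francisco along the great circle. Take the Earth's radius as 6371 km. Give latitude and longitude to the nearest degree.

Write both endpoints as unit vectors p₁, p₂ with components (cos φ cos λ, cos φ sin λ, sin φ).
The central angle between the endpoints is δ = arccos(p₁·p₂) ≈ 1.882 rad (107.8°). The total great-circle distance is δ·R ≈ 1.882 × 6371 ≈ 11992 km, so the target fraction is f = 10000/11992 ≈ 0.834.
Interpolate at f ≈ 0.834 with slerp weights a = sin((1−f)δ)/sin δ ≈ 0.323, b = sin(fδ)/sin δ ≈ 1.051.
p = a·p₁ + b·p₂ ≈ (0.641, 0.256, 0.723); φ = arcsin(p_z) ≈ 46.33°, λ = atan2(p_y, p_x) ≈ 21.74°.

≈ lat 46°N, lon 22°E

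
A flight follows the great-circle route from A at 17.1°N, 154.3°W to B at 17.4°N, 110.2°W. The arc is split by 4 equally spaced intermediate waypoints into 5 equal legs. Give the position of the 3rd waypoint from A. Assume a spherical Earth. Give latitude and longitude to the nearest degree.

≈ 19°N, 128°W

Convert each endpoint to a unit vector on the sphere (x = cos φ cos λ, y = cos φ sin λ, z = sin φ).
The central angle between the endpoints is δ = arccos(p₁·p₂) ≈ 0.733 rad (42.0°).
Interpolate at f = 3/5 with slerp weights a = sin((1−f)δ)/sin δ ≈ 0.432, b = sin(fδ)/sin δ ≈ 0.636.
p = a·p₁ + b·p₂ ≈ (-0.582, -0.749, 0.317); φ = arcsin(p_z) ≈ 18.50°, λ = atan2(p_y, p_x) ≈ -127.84°.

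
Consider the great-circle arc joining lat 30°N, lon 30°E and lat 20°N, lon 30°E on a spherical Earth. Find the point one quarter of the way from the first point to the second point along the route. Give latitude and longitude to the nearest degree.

≈ lat 27°N, lon 30°E

Convert each endpoint to a unit vector on the sphere (x = cos φ cos λ, y = cos φ sin λ, z = sin φ).
The central angle between the endpoints is δ = arccos(p₁·p₂) ≈ 0.175 rad (10.0°).
Interpolate at f = 1/4 with slerp weights a = sin((1−f)δ)/sin δ ≈ 0.752, b = sin(fδ)/sin δ ≈ 0.251.
p = a·p₁ + b·p₂ ≈ (0.768, 0.444, 0.462); φ = arcsin(p_z) ≈ 27.50°, λ = atan2(p_y, p_x) ≈ 30.00°.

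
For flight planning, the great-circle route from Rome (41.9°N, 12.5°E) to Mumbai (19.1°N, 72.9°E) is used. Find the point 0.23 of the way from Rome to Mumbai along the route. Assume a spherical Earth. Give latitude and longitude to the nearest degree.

≈ 40°N, 29°E

From cos δ = sin φ₁ sin φ₂ + cos φ₁ cos φ₂ cos Δλ, the central angle is δ ≈ 0.969 rad (55.5°).
Interpolate at f = 0.23 with slerp weights a = sin((1−f)δ)/sin δ ≈ 0.823, b = sin(fδ)/sin δ ≈ 0.268.
p = a·p₁ + b·p₂ ≈ (0.673, 0.375, 0.638); φ = arcsin(p_z) ≈ 39.62°, λ = atan2(p_y, p_x) ≈ 29.12°.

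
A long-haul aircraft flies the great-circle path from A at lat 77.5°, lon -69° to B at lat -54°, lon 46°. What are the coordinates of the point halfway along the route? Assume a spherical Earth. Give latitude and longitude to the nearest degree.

Write both endpoints as unit vectors p₁, p₂ with components (cos φ cos λ, cos φ sin λ, sin φ).
The central angle between the endpoints is δ = arccos(p₁·p₂) ≈ 2.575 rad (147.5°).
Interpolate at f = 1/2 with slerp weights a = sin((1−f)δ)/sin δ ≈ 1.788, b = sin(fδ)/sin δ ≈ 1.788.
p = a·p₁ + b·p₂ ≈ (0.869, 0.395, 0.299); φ = arcsin(p_z) ≈ 17.40°, λ = atan2(p_y, p_x) ≈ 24.43°.

≈ lat 17°, lon 24°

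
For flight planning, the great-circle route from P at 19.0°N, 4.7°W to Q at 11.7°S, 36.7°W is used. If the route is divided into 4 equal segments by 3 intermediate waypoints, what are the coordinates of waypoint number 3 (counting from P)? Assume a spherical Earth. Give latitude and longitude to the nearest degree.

The haversine formula gives a central angle δ ≈ 0.768 rad (44.0°) between the endpoints.
Interpolate at f = 3/4 with slerp weights a = sin((1−f)δ)/sin δ ≈ 0.275, b = sin(fδ)/sin δ ≈ 0.784.
p = a·p₁ + b·p₂ ≈ (0.874, -0.480, -0.070); φ = arcsin(p_z) ≈ -3.99°, λ = atan2(p_y, p_x) ≈ -28.77°.

≈ 4°S, 29°W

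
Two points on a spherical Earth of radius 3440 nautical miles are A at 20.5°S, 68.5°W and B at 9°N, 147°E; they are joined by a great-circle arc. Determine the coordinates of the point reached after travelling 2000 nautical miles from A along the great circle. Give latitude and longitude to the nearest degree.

≈ 24°S, 104°W

Convert each endpoint to a unit vector on the sphere (x = cos φ cos λ, y = cos φ sin λ, z = sin φ).
The central angle between the endpoints is δ = arccos(p₁·p₂) ≈ 2.511 rad (143.9°). The total great-circle distance is δ·R ≈ 2.511 × 3440 ≈ 8639 nmi, so the target fraction is f = 2000/8639 ≈ 0.231.
Interpolate at f ≈ 0.231 with slerp weights a = sin((1−f)δ)/sin δ ≈ 1.589, b = sin(fδ)/sin δ ≈ 0.932.
p = a·p₁ + b·p₂ ≈ (-0.227, -0.883, -0.411); φ = arcsin(p_z) ≈ -24.24°, λ = atan2(p_y, p_x) ≈ -104.39°.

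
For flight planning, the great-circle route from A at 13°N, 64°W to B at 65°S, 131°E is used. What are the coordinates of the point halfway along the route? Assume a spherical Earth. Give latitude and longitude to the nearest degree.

≈ 50°S, 75°W

Write both endpoints as unit vectors p₁, p₂ with components (cos φ cos λ, cos φ sin λ, sin φ).
The central angle between the endpoints is δ = arccos(p₁·p₂) ≈ 2.216 rad (127.0°).
Interpolate at f = 1/2 with slerp weights a = sin((1−f)δ)/sin δ ≈ 1.120, b = sin(fδ)/sin δ ≈ 1.120.
p = a·p₁ + b·p₂ ≈ (0.168, -0.624, -0.763); φ = arcsin(p_z) ≈ -49.76°, λ = atan2(p_y, p_x) ≈ -74.93°.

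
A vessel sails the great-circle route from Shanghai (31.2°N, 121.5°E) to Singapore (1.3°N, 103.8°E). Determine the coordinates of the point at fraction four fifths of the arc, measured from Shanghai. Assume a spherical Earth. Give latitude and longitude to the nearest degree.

≈ 7°N, 107°E

Convert each endpoint to a unit vector on the sphere (x = cos φ cos λ, y = cos φ sin λ, z = sin φ).
The central angle between the endpoints is δ = arccos(p₁·p₂) ≈ 0.598 rad (34.3°).
Interpolate at f = 4/5 with slerp weights a = sin((1−f)δ)/sin δ ≈ 0.212, b = sin(fδ)/sin δ ≈ 0.818.
p = a·p₁ + b·p₂ ≈ (-0.290, 0.948, 0.128); φ = arcsin(p_z) ≈ 7.37°, λ = atan2(p_y, p_x) ≈ 106.99°.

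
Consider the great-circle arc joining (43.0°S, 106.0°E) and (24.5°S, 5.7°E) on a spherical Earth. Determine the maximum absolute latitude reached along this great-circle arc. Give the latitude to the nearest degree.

The great circle lies in the plane with unit normal n̂ = (p₁ × p₂)/|p₁ × p₂|.
Here n̂_z ≈ -0.664; the vertex latitude is φ_max = arccos|n̂_z| ≈ 48.4°.
Check via Clairaut: cos φ_max = |cos φ₁| · sin C = cos(43.0°)·sin(114.8°) ≈ 0.664, again giving ≈ 48.4°.

≈ 48°S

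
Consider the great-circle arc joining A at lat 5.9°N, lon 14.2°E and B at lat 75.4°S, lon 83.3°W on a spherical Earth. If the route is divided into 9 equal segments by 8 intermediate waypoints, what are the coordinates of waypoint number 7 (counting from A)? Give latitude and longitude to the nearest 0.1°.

≈ lat 65.3°S, lon 21.6°W

The haversine formula gives a central angle δ ≈ 1.703 rad (97.6°) between the endpoints.
Interpolate at f = 7/9 with slerp weights a = sin((1−f)δ)/sin δ ≈ 0.373, b = sin(fδ)/sin δ ≈ 0.978.
p = a·p₁ + b·p₂ ≈ (0.388, -0.154, -0.909); φ = arcsin(p_z) ≈ -65.31°, λ = atan2(p_y, p_x) ≈ -21.63°.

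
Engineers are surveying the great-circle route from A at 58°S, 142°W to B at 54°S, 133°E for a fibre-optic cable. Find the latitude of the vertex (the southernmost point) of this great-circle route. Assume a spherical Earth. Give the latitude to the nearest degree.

The great circle lies in the plane with unit normal n̂ = (p₁ × p₂)/|p₁ × p₂|.
Here n̂_z ≈ -0.443; the vertex latitude is φ_max = arccos|n̂_z| ≈ 63.7°.
Check via Clairaut: cos φ_max = |cos φ₁| · sin C = cos(58.0°)·sin(123.3°) ≈ 0.443, again giving ≈ 63.7°.

≈ 64°S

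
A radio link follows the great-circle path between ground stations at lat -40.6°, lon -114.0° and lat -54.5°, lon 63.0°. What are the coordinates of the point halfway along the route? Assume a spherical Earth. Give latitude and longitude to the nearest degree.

Write both endpoints as unit vectors p₁, p₂ with components (cos φ cos λ, cos φ sin λ, sin φ).
The central angle between the endpoints is δ = arccos(p₁·p₂) ≈ 1.481 rad (84.9°).
Interpolate at f = 1/2 with slerp weights a = sin((1−f)δ)/sin δ ≈ 0.677, b = sin(fδ)/sin δ ≈ 0.677.
p = a·p₁ + b·p₂ ≈ (-0.031, -0.119, -0.992); φ = arcsin(p_z) ≈ -82.92°, λ = atan2(p_y, p_x) ≈ -104.38°.

≈ lat -83°, lon -104°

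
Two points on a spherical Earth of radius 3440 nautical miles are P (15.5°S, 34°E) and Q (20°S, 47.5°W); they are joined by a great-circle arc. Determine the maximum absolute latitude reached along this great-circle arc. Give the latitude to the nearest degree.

≈ 23°S

The great circle lies in the plane with unit normal n̂ = (p₁ × p₂)/|p₁ × p₂|.
Here n̂_z ≈ -0.919; the vertex latitude is φ_max = arccos|n̂_z| ≈ 23.2°.
Check via Clairaut: cos φ_max = |cos φ₁| · sin C = cos(15.5°)·sin(107.5°) ≈ 0.919, again giving ≈ 23.2°.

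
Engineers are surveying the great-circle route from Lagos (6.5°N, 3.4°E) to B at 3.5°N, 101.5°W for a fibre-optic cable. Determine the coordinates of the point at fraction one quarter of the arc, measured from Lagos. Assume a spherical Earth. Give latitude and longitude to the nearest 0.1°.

Convert each endpoint to a unit vector on the sphere (x = cos φ cos λ, y = cos φ sin λ, z = sin φ).
The central angle between the endpoints is δ = arccos(p₁·p₂) ≈ 1.822 rad (104.4°).
Interpolate at f = 1/4 with slerp weights a = sin((1−f)δ)/sin δ ≈ 1.011, b = sin(fδ)/sin δ ≈ 0.454.
p = a·p₁ + b·p₂ ≈ (0.912, -0.384, 0.142); φ = arcsin(p_z) ≈ 8.17°, λ = atan2(p_y, p_x) ≈ -22.86°.

≈ 8.2°N, 22.9°W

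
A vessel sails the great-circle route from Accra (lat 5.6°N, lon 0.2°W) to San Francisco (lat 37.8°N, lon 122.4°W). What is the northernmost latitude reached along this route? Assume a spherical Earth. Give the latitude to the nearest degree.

The great circle lies in the plane with unit normal n̂ = (p₁ × p₂)/|p₁ × p₂|.
Here n̂_z ≈ -0.713; the vertex latitude is φ_max = arccos|n̂_z| ≈ 44.5°.

≈ 45°N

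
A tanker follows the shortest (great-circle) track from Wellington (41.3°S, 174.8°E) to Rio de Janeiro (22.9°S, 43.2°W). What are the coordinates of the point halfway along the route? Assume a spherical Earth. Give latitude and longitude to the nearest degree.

Write both endpoints as unit vectors p₁, p₂ with components (cos φ cos λ, cos φ sin λ, sin φ).
The central angle between the endpoints is δ = arccos(p₁·p₂) ≈ 1.863 rad (106.8°).
Interpolate at f = 1/2 with slerp weights a = sin((1−f)δ)/sin δ ≈ 0.838, b = sin(fδ)/sin δ ≈ 0.838.
p = a·p₁ + b·p₂ ≈ (-0.064, -0.472, -0.879); φ = arcsin(p_z) ≈ -61.58°, λ = atan2(p_y, p_x) ≈ -97.76°.

≈ (62°S, 98°W)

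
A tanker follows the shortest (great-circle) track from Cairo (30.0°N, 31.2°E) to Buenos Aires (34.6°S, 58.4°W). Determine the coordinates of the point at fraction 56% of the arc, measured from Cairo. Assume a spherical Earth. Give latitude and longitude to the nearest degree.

From cos δ = sin φ₁ sin φ₂ + cos φ₁ cos φ₂ cos Δλ, the central angle is δ ≈ 1.853 rad (106.2°).
Interpolate at f = 0.56 with slerp weights a = sin((1−f)δ)/sin δ ≈ 0.758, b = sin(fδ)/sin δ ≈ 0.897.
p = a·p₁ + b·p₂ ≈ (0.949, -0.289, -0.130); φ = arcsin(p_z) ≈ -7.48°, λ = atan2(p_y, p_x) ≈ -16.93°.

≈ 7°S, 17°W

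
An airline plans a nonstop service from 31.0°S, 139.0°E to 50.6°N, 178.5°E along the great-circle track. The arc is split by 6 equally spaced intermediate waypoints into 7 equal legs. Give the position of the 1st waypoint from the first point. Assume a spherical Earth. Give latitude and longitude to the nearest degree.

≈ 19°S, 144°E

Convert each endpoint to a unit vector on the sphere (x = cos φ cos λ, y = cos φ sin λ, z = sin φ).
The central angle between the endpoints is δ = arccos(p₁·p₂) ≈ 1.549 rad (88.7°).
Interpolate at f = 1/7 with slerp weights a = sin((1−f)δ)/sin δ ≈ 0.971, b = sin(fδ)/sin δ ≈ 0.220.
p = a·p₁ + b·p₂ ≈ (-0.767, 0.550, -0.330); φ = arcsin(p_z) ≈ -19.29°, λ = atan2(p_y, p_x) ≈ 144.39°.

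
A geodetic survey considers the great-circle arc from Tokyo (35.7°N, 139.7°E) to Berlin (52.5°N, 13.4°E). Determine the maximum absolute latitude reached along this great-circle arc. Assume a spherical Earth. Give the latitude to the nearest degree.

≈ 66°N

The great circle lies in the plane with unit normal n̂ = (p₁ × p₂)/|p₁ × p₂|.
Here n̂_z ≈ -0.404; the vertex latitude is φ_max = arccos|n̂_z| ≈ 66.2°.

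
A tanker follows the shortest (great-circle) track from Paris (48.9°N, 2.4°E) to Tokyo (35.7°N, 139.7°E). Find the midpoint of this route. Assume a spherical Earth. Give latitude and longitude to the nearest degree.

The haversine formula gives a central angle δ ≈ 1.523 rad (87.3°) between the endpoints.
Interpolate at f = 1/2 with slerp weights a = sin((1−f)δ)/sin δ ≈ 0.691, b = sin(fδ)/sin δ ≈ 0.691.
p = a·p₁ + b·p₂ ≈ (0.026, 0.382, 0.924); φ = arcsin(p_z) ≈ 67.49°, λ = atan2(p_y, p_x) ≈ 86.12°.

≈ (67°N, 86°E)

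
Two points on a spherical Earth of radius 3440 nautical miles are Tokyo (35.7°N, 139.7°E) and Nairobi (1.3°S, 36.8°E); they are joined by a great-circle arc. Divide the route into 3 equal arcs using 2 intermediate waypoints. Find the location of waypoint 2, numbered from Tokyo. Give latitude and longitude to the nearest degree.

Write both endpoints as unit vectors p₁, p₂ with components (cos φ cos λ, cos φ sin λ, sin φ).
The central angle between the endpoints is δ = arccos(p₁·p₂) ≈ 1.767 rad (101.2°).
Interpolate at f = 2/3 with slerp weights a = sin((1−f)δ)/sin δ ≈ 0.566, b = sin(fδ)/sin δ ≈ 0.942.
p = a·p₁ + b·p₂ ≈ (0.403, 0.861, 0.309); φ = arcsin(p_z) ≈ 18.00°, λ = atan2(p_y, p_x) ≈ 64.92°.

≈ 18°N, 65°E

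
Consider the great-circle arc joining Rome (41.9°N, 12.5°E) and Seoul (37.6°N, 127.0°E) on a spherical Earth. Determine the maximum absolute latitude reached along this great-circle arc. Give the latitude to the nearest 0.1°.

≈ 57.1°N

The great circle lies in the plane with unit normal n̂ = (p₁ × p₂)/|p₁ × p₂|.
Here n̂_z ≈ +0.544; the vertex latitude is φ_max = arccos|n̂_z| ≈ 57.1°.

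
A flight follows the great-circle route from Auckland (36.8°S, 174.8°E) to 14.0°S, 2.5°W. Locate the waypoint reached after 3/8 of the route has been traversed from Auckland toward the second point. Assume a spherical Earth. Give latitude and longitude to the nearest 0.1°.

Write both endpoints as unit vectors p₁, p₂ with components (cos φ cos λ, cos φ sin λ, sin φ).
The central angle between the endpoints is δ = arccos(p₁·p₂) ≈ 2.254 rad (129.1°).
Interpolate at f = 3/8 with slerp weights a = sin((1−f)δ)/sin δ ≈ 1.272, b = sin(fδ)/sin δ ≈ 0.964.
p = a·p₁ + b·p₂ ≈ (-0.080, 0.052, -0.995); φ = arcsin(p_z) ≈ -84.56°, λ = atan2(p_y, p_x) ≈ 147.11°.

≈ 84.6°S, 147.1°E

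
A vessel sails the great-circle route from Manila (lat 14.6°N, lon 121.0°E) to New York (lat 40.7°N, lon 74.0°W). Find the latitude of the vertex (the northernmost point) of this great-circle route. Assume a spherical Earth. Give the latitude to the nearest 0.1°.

≈ 76.9°N

The great circle lies in the plane with unit normal n̂ = (p₁ × p₂)/|p₁ × p₂|.
Here n̂_z ≈ +0.226; the vertex latitude is φ_max = arccos|n̂_z| ≈ 76.9°.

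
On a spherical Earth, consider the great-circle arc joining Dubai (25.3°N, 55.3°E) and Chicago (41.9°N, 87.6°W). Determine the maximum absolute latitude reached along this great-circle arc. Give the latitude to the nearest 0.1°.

≈ 65.2°N

The great circle lies in the plane with unit normal n̂ = (p₁ × p₂)/|p₁ × p₂|.
Here n̂_z ≈ -0.419; the vertex latitude is φ_max = arccos|n̂_z| ≈ 65.2°.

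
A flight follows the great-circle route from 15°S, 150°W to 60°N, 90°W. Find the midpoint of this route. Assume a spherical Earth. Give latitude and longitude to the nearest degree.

≈ 25°N, 130°W

Convert each endpoint to a unit vector on the sphere (x = cos φ cos λ, y = cos φ sin λ, z = sin φ).
The central angle between the endpoints is δ = arccos(p₁·p₂) ≈ 1.553 rad (89.0°).
Interpolate at f = 1/2 with slerp weights a = sin((1−f)δ)/sin δ ≈ 0.701, b = sin(fδ)/sin δ ≈ 0.701.
p = a·p₁ + b·p₂ ≈ (-0.586, -0.689, 0.426); φ = arcsin(p_z) ≈ 25.19°, λ = atan2(p_y, p_x) ≈ -130.40°.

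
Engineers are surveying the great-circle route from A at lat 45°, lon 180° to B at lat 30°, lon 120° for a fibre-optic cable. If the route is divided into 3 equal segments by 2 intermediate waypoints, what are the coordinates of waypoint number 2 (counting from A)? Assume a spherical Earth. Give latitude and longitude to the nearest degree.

≈ lat 38°, lon 137°

Write both endpoints as unit vectors p₁, p₂ with components (cos φ cos λ, cos φ sin λ, sin φ).
The central angle between the endpoints is δ = arccos(p₁·p₂) ≈ 0.850 rad (48.7°).
Interpolate at f = 2/3 with slerp weights a = sin((1−f)δ)/sin δ ≈ 0.372, b = sin(fδ)/sin δ ≈ 0.715.
p = a·p₁ + b·p₂ ≈ (-0.573, 0.536, 0.620); φ = arcsin(p_z) ≈ 38.35°, λ = atan2(p_y, p_x) ≈ 136.89°.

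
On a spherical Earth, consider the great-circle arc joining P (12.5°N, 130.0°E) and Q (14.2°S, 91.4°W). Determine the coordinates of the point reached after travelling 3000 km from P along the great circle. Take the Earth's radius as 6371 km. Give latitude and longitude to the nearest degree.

Convert each endpoint to a unit vector on the sphere (x = cos φ cos λ, y = cos φ sin λ, z = sin φ).
The central angle between the endpoints is δ = arccos(p₁·p₂) ≈ 2.439 rad (139.7°). The total great-circle distance is δ·R ≈ 2.439 × 6371 ≈ 15538 km, so the target fraction is f = 3000/15538 ≈ 0.193.
Interpolate at f ≈ 0.193 with slerp weights a = sin((1−f)δ)/sin δ ≈ 1.427, b = sin(fδ)/sin δ ≈ 0.702.
p = a·p₁ + b·p₂ ≈ (-0.912, 0.387, 0.137); φ = arcsin(p_z) ≈ 7.85°, λ = atan2(p_y, p_x) ≈ 157.02°.

≈ (8°N, 157°E)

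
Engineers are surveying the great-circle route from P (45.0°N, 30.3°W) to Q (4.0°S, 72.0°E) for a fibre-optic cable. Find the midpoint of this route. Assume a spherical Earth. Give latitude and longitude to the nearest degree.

≈ (30°N, 33°E)

Convert each endpoint to a unit vector on the sphere (x = cos φ cos λ, y = cos φ sin λ, z = sin φ).
The central angle between the endpoints is δ = arccos(p₁·p₂) ≈ 1.772 rad (101.5°).
Interpolate at f = 1/2 with slerp weights a = sin((1−f)δ)/sin δ ≈ 0.790, b = sin(fδ)/sin δ ≈ 0.790.
p = a·p₁ + b·p₂ ≈ (0.726, 0.468, 0.504); φ = arcsin(p_z) ≈ 30.25°, λ = atan2(p_y, p_x) ≈ 32.79°.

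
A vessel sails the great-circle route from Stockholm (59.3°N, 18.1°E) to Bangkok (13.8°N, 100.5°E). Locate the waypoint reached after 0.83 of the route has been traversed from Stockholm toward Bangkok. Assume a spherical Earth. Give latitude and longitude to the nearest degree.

≈ (24°N, 93°E)

The haversine formula gives a central angle δ ≈ 1.297 rad (74.3°) between the endpoints.
Interpolate at f = 0.83 with slerp weights a = sin((1−f)δ)/sin δ ≈ 0.227, b = sin(fδ)/sin δ ≈ 0.914.
p = a·p₁ + b·p₂ ≈ (-0.052, 0.909, 0.413); φ = arcsin(p_z) ≈ 24.42°, λ = atan2(p_y, p_x) ≈ 93.25°.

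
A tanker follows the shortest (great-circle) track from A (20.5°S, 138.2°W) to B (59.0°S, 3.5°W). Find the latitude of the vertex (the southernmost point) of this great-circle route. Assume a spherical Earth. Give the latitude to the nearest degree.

≈ 70°S

The great circle lies in the plane with unit normal n̂ = (p₁ × p₂)/|p₁ × p₂|.
Here n̂_z ≈ +0.343; the vertex latitude is φ_max = arccos|n̂_z| ≈ 69.9°.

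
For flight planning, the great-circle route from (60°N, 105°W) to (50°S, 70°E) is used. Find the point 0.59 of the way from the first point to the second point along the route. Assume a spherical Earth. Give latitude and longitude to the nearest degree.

≈ (18°N, 56°E)

From cos δ = sin φ₁ sin φ₂ + cos φ₁ cos φ₂ cos Δλ, the central angle is δ ≈ 2.960 rad (169.6°).
Interpolate at f = 0.59 with slerp weights a = sin((1−f)δ)/sin δ ≈ 5.192, b = sin(fδ)/sin δ ≈ 5.456.
p = a·p₁ + b·p₂ ≈ (0.528, 0.788, 0.317); φ = arcsin(p_z) ≈ 18.46°, λ = atan2(p_y, p_x) ≈ 56.20°.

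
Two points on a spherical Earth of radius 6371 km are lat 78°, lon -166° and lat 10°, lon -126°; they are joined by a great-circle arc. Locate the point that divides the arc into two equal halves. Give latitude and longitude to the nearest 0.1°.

≈ lat 45.0°, lon -132.7°

Convert each endpoint to a unit vector on the sphere (x = cos φ cos λ, y = cos φ sin λ, z = sin φ).
The central angle between the endpoints is δ = arccos(p₁·p₂) ≈ 1.238 rad (70.9°).
Interpolate at f = 1/2 with slerp weights a = sin((1−f)δ)/sin δ ≈ 0.614, b = sin(fδ)/sin δ ≈ 0.614.
p = a·p₁ + b·p₂ ≈ (-0.479, -0.520, 0.707); φ = arcsin(p_z) ≈ 45.00°, λ = atan2(p_y, p_x) ≈ -132.66°.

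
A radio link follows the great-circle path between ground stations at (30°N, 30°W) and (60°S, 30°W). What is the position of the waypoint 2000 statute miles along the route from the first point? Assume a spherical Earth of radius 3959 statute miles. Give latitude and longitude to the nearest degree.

≈ (1°N, 30°W)

Write both endpoints as unit vectors p₁, p₂ with components (cos φ cos λ, cos φ sin λ, sin φ).
The central angle between the endpoints is δ = arccos(p₁·p₂) ≈ 1.571 rad (90.0°). The total great-circle distance is δ·R ≈ 1.571 × 3959 ≈ 6219 mi, so the target fraction is f = 2000/6219 ≈ 0.322.
Interpolate at f ≈ 0.322 with slerp weights a = sin((1−f)δ)/sin δ ≈ 0.875, b = sin(fδ)/sin δ ≈ 0.484.
p = a·p₁ + b·p₂ ≈ (0.866, -0.500, 0.018); φ = arcsin(p_z) ≈ 1.06°, λ = atan2(p_y, p_x) ≈ -30.00°.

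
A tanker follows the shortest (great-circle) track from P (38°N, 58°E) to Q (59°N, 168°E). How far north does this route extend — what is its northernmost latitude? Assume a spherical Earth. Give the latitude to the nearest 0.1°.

The great circle lies in the plane with unit normal n̂ = (p₁ × p₂)/|p₁ × p₂|.
Here n̂_z ≈ +0.414; the vertex latitude is φ_max = arccos|n̂_z| ≈ 65.5°.
Check via Clairaut: cos φ_max = |cos φ₁| · sin C = cos(38.0°)·sin(31.7°) ≈ 0.414, again giving ≈ 65.5°.

≈ 65.5°N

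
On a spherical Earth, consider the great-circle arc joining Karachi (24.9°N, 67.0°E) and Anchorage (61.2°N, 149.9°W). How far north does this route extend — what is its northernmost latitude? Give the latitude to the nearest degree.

≈ 75°N

The great circle lies in the plane with unit normal n̂ = (p₁ × p₂)/|p₁ × p₂|.
Here n̂_z ≈ +0.262; the vertex latitude is φ_max = arccos|n̂_z| ≈ 74.8°.
Check via Clairaut: cos φ_max = |cos φ₁| · sin C = cos(24.9°)·sin(16.8°) ≈ 0.262, again giving ≈ 74.8°.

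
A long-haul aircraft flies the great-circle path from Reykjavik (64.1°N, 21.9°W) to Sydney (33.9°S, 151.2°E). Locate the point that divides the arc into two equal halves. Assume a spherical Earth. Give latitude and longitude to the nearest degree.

≈ 41°N, 144°E

From cos δ = sin φ₁ sin φ₂ + cos φ₁ cos φ₂ cos Δλ, the central angle is δ ≈ 2.609 rad (149.5°).
Interpolate at f = 1/2 with slerp weights a = sin((1−f)δ)/sin δ ≈ 1.901, b = sin(fδ)/sin δ ≈ 1.901.
p = a·p₁ + b·p₂ ≈ (-0.612, 0.450, 0.650); φ = arcsin(p_z) ≈ 40.53°, λ = atan2(p_y, p_x) ≈ 143.66°.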